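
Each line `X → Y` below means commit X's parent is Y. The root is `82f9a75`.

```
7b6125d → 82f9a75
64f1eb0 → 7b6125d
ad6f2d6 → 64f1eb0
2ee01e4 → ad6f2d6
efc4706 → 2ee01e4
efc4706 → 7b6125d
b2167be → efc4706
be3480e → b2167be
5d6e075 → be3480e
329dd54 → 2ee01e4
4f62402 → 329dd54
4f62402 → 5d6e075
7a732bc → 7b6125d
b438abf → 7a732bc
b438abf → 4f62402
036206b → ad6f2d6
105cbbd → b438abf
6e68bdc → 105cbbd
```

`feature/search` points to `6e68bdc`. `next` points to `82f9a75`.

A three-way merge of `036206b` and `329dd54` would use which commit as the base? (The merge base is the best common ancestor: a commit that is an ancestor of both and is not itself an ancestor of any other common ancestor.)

Ancestors of 036206b: {036206b, 64f1eb0, 7b6125d, 82f9a75, ad6f2d6}.
Ancestors of 329dd54: {2ee01e4, 329dd54, 64f1eb0, 7b6125d, 82f9a75, ad6f2d6}.
Common ancestors: {64f1eb0, 7b6125d, 82f9a75, ad6f2d6}.
Among these, ad6f2d6 is not an ancestor of any other common ancestor — it is the merge base.

ad6f2d6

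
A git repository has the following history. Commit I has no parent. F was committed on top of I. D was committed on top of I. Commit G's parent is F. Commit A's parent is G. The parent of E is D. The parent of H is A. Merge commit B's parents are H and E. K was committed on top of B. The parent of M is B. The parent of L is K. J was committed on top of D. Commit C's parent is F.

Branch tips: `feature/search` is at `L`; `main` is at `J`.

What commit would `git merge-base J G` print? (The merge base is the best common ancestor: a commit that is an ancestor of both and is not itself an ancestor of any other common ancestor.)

Ancestors of J: {D, I, J}.
Ancestors of G: {F, G, I}.
Common ancestors: {I}.
The only common ancestor is I, so it is the merge base.

I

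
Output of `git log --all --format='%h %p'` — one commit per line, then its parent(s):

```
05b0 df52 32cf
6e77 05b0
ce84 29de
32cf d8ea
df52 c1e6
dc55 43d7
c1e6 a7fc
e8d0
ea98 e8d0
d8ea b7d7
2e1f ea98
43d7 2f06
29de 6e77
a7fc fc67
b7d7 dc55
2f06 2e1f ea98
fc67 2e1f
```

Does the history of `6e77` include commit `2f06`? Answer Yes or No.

Yes

Ancestors of 6e77 (commits reachable by following parents): {05b0, 2e1f, 2f06, 32cf, 43d7, 6e77, a7fc, b7d7, c1e6, d8ea, dc55, df52, e8d0, ea98, fc67}.
2f06 is in that set, so it is an ancestor of 6e77.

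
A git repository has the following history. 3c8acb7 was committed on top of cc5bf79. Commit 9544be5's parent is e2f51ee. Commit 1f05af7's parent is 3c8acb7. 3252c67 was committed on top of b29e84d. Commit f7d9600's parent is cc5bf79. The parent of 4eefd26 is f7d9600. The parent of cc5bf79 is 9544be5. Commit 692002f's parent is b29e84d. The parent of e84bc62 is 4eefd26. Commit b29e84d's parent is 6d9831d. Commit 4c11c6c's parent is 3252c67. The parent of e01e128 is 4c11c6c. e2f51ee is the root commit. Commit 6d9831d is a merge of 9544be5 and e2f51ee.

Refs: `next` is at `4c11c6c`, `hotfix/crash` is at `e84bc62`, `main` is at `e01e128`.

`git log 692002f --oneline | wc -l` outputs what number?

5

Walking parent pointers from 692002f: reachable set = {692002f, 6d9831d, 9544be5, b29e84d, e2f51ee}.
That is 5 commits.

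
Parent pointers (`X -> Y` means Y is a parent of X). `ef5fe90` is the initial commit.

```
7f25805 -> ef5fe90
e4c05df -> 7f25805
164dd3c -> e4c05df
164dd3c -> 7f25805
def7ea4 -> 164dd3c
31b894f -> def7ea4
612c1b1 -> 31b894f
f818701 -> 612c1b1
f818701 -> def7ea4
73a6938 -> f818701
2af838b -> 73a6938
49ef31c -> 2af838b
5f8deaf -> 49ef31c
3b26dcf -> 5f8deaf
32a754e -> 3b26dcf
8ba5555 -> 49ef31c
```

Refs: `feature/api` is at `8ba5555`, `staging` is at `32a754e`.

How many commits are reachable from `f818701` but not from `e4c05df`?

Reachable from f818701: {164dd3c, 31b894f, 612c1b1, 7f25805, def7ea4, e4c05df, ef5fe90, f818701}.
Reachable from e4c05df: {7f25805, e4c05df, ef5fe90}.
In f818701's history but not e4c05df's: {164dd3c, 31b894f, 612c1b1, def7ea4, f818701} — 5 commits.

5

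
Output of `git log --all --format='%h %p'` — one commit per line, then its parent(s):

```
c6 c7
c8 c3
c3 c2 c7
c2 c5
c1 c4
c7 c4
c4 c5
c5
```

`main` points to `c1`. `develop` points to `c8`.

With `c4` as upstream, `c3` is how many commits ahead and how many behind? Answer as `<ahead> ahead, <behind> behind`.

3 ahead, 0 behind

Reachable from c3: {c2, c3, c4, c5, c7}.
Reachable from c4: {c4, c5}.
Only in c3's history (ahead): {c2, c3, c7} — 3.
Only in c4's history (behind): {} — 0.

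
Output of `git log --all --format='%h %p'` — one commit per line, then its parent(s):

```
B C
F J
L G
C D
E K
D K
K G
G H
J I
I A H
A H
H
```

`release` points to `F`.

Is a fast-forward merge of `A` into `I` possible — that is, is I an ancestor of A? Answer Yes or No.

No

A fast-forward from I to A is possible iff I is an ancestor of A.
Ancestors of A: {A, H}.
I is not among them, so fast-forward is not possible.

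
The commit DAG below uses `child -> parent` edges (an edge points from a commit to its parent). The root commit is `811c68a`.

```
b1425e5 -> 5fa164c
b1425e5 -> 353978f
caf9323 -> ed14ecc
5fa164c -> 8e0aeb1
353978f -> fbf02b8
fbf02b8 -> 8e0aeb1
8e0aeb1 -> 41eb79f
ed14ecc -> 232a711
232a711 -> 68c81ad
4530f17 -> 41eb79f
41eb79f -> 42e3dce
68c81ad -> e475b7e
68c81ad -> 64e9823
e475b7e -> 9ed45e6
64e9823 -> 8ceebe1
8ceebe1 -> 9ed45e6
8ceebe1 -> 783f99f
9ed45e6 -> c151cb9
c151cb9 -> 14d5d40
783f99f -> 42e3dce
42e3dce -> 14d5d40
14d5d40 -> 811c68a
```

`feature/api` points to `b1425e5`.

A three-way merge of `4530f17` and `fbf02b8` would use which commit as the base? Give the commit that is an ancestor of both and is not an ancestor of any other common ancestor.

41eb79f

Ancestors of 4530f17: {14d5d40, 41eb79f, 42e3dce, 4530f17, 811c68a}.
Ancestors of fbf02b8: {14d5d40, 41eb79f, 42e3dce, 811c68a, 8e0aeb1, fbf02b8}.
Common ancestors: {14d5d40, 41eb79f, 42e3dce, 811c68a}.
Among these, 41eb79f is not an ancestor of any other common ancestor — it is the merge base.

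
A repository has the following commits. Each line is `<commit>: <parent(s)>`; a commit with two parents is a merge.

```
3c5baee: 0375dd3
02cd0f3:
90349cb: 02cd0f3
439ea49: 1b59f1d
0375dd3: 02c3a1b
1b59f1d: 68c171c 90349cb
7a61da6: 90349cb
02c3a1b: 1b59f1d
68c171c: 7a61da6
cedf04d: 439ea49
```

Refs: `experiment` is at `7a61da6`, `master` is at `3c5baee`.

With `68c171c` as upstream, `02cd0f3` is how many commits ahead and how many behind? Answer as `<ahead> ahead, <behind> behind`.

Reachable from 02cd0f3: {02cd0f3}.
Reachable from 68c171c: {02cd0f3, 68c171c, 7a61da6, 90349cb}.
Only in 02cd0f3's history (ahead): {} — 0.
Only in 68c171c's history (behind): {68c171c, 7a61da6, 90349cb} — 3.

0 ahead, 3 behind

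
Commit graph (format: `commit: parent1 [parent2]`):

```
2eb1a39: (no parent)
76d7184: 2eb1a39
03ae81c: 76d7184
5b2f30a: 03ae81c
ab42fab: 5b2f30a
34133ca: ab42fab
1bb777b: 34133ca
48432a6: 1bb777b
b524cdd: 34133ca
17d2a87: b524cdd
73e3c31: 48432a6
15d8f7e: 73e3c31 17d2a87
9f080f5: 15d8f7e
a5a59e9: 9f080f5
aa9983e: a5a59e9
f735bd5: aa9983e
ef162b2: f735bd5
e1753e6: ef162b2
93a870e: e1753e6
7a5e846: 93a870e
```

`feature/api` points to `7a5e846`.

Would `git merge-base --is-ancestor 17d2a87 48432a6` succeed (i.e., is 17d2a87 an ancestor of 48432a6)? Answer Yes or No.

No

Ancestors of 48432a6: {03ae81c, 1bb777b, 2eb1a39, 34133ca, 48432a6, 5b2f30a, 76d7184, ab42fab}.
17d2a87 is not in that set, so it is not an ancestor of 48432a6.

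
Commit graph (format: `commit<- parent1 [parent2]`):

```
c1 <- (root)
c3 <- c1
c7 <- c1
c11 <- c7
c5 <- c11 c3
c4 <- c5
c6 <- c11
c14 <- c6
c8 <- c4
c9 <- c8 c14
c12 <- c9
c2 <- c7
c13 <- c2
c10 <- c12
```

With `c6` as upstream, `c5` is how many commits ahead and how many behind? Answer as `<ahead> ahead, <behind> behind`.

Reachable from c5: {c1, c11, c3, c5, c7}.
Reachable from c6: {c1, c11, c6, c7}.
Only in c5's history (ahead): {c3, c5} — 2.
Only in c6's history (behind): {c6} — 1.

2 ahead, 1 behind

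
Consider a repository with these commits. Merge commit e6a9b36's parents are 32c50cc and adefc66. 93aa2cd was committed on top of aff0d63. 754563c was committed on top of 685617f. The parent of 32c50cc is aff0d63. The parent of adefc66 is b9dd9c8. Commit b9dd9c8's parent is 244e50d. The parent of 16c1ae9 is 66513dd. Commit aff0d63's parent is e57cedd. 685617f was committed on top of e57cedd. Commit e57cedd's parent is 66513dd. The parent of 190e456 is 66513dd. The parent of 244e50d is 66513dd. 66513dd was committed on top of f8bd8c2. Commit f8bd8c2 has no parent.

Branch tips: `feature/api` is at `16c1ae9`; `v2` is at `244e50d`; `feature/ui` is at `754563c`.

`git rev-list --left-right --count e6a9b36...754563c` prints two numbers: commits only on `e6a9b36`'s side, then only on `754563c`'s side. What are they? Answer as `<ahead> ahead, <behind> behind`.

Reachable from e6a9b36: {244e50d, 32c50cc, 66513dd, adefc66, aff0d63, b9dd9c8, e57cedd, e6a9b36, f8bd8c2}.
Reachable from 754563c: {66513dd, 685617f, 754563c, e57cedd, f8bd8c2}.
Only in e6a9b36's history (ahead): {244e50d, 32c50cc, adefc66, aff0d63, b9dd9c8, e6a9b36} — 6.
Only in 754563c's history (behind): {685617f, 754563c} — 2.

6 ahead, 2 behind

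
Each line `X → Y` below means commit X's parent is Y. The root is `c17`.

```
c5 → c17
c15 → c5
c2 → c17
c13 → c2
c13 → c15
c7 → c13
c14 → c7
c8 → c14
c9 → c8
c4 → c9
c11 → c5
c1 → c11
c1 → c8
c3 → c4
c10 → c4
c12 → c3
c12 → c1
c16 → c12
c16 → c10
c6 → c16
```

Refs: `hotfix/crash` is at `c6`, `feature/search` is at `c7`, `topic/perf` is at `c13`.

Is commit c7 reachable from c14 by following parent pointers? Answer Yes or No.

Yes

Ancestors of c14 (commits reachable by following parents): {c13, c14, c15, c17, c2, c5, c7}.
c7 is in that set, so it is an ancestor of c14.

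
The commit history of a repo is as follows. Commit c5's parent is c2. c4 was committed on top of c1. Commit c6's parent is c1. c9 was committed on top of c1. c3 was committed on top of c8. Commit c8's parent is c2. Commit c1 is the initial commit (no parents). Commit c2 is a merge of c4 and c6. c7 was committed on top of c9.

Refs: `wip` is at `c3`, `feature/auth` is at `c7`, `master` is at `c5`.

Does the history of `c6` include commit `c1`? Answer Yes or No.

Ancestors of c6 (commits reachable by following parents): {c1, c6}.
c1 is in that set, so it is an ancestor of c6.

Yes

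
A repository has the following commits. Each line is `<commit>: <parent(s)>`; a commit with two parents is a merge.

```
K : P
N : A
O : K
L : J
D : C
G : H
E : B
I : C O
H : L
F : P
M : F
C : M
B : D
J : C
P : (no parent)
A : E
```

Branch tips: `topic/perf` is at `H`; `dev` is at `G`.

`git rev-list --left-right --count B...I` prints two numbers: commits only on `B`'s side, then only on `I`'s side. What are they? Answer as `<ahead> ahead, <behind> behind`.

Reachable from B: {B, C, D, F, M, P}.
Reachable from I: {C, F, I, K, M, O, P}.
Only in B's history (ahead): {B, D} — 2.
Only in I's history (behind): {I, K, O} — 3.

2 ahead, 3 behind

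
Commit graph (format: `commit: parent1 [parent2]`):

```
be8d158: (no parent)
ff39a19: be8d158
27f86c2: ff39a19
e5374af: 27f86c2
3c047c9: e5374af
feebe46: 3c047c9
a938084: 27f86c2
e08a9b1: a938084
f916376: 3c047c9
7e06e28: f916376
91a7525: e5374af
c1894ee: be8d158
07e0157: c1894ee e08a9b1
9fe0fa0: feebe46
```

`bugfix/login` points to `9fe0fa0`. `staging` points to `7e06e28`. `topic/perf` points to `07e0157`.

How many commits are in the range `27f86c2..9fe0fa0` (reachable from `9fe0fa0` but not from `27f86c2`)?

4

Reachable from 9fe0fa0: {27f86c2, 3c047c9, 9fe0fa0, be8d158, e5374af, feebe46, ff39a19}.
Reachable from 27f86c2: {27f86c2, be8d158, ff39a19}.
In 9fe0fa0's history but not 27f86c2's: {3c047c9, 9fe0fa0, e5374af, feebe46} — 4 commits.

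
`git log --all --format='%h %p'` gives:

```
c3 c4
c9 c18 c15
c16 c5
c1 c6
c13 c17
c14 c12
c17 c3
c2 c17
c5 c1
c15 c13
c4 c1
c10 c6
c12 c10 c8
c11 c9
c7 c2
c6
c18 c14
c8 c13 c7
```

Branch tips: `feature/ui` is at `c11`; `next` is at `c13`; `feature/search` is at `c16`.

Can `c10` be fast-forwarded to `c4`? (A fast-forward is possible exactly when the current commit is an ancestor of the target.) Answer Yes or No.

A fast-forward from c10 to c4 is possible iff c10 is an ancestor of c4.
Ancestors of c4: {c1, c4, c6}.
c10 is not among them, so fast-forward is not possible.

No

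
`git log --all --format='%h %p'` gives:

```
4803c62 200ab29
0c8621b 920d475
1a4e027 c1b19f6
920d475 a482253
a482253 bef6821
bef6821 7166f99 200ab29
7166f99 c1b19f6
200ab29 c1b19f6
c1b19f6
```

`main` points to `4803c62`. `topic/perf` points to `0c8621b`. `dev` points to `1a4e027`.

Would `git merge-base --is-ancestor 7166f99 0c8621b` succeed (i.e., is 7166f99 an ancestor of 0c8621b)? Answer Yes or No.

Ancestors of 0c8621b (commits reachable by following parents): {0c8621b, 200ab29, 7166f99, 920d475, a482253, bef6821, c1b19f6}.
7166f99 is in that set, so it is an ancestor of 0c8621b.

Yes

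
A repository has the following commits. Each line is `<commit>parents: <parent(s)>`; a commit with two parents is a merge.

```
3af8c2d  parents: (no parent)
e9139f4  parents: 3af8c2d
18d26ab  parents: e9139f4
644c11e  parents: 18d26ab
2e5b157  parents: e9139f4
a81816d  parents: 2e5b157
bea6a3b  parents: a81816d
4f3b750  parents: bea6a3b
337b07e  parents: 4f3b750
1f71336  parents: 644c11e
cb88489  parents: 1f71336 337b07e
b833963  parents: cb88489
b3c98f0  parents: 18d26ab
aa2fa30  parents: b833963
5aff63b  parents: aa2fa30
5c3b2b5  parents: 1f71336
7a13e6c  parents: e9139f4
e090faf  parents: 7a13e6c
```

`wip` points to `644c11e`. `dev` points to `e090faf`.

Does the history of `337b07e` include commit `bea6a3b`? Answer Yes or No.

Yes

Ancestors of 337b07e (commits reachable by following parents): {2e5b157, 337b07e, 3af8c2d, 4f3b750, a81816d, bea6a3b, e9139f4}.
bea6a3b is in that set, so it is an ancestor of 337b07e.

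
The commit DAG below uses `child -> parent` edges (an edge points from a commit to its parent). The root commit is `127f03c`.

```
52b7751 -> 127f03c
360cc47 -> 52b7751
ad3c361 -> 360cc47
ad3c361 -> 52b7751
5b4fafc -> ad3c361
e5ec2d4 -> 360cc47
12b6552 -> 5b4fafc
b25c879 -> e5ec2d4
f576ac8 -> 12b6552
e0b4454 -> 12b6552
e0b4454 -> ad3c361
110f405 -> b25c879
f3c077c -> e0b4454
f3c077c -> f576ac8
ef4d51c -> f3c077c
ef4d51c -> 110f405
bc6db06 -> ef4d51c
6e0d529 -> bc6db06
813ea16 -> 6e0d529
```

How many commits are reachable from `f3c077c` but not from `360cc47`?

Reachable from f3c077c: {127f03c, 12b6552, 360cc47, 52b7751, 5b4fafc, ad3c361, e0b4454, f3c077c, f576ac8}.
Reachable from 360cc47: {127f03c, 360cc47, 52b7751}.
In f3c077c's history but not 360cc47's: {12b6552, 5b4fafc, ad3c361, e0b4454, f3c077c, f576ac8} — 6 commits.

6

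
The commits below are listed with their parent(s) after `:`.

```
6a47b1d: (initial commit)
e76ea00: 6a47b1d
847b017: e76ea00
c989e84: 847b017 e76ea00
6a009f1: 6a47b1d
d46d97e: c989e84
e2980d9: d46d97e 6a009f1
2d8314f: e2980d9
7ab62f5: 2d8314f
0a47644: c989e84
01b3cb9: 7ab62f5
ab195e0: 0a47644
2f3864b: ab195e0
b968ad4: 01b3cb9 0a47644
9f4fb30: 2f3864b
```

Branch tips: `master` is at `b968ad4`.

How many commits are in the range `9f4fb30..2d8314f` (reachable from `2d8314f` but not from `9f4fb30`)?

4

Reachable from 2d8314f: {2d8314f, 6a009f1, 6a47b1d, 847b017, c989e84, d46d97e, e2980d9, e76ea00}.
Reachable from 9f4fb30: {0a47644, 2f3864b, 6a47b1d, 847b017, 9f4fb30, ab195e0, c989e84, e76ea00}.
In 2d8314f's history but not 9f4fb30's: {2d8314f, 6a009f1, d46d97e, e2980d9} — 4 commits.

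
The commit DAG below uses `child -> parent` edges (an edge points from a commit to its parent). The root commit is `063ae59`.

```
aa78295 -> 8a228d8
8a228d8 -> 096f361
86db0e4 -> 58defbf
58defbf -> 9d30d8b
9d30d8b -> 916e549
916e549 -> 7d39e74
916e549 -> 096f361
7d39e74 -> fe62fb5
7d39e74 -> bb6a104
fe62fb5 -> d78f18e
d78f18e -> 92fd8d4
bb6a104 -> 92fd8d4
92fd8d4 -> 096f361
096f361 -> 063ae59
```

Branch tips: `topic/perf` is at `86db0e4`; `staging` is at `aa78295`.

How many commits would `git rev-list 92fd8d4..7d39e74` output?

Reachable from 7d39e74: {063ae59, 096f361, 7d39e74, 92fd8d4, bb6a104, d78f18e, fe62fb5}.
Reachable from 92fd8d4: {063ae59, 096f361, 92fd8d4}.
In 7d39e74's history but not 92fd8d4's: {7d39e74, bb6a104, d78f18e, fe62fb5} — 4 commits.

4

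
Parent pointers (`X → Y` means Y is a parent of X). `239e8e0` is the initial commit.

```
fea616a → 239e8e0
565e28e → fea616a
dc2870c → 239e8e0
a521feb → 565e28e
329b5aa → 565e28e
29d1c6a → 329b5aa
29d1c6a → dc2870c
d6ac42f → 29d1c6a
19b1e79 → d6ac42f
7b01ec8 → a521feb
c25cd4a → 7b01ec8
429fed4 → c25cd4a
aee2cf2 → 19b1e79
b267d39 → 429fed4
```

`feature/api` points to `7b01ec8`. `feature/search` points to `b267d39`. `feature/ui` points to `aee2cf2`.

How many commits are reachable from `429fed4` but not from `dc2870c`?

Reachable from 429fed4: {239e8e0, 429fed4, 565e28e, 7b01ec8, a521feb, c25cd4a, fea616a}.
Reachable from dc2870c: {239e8e0, dc2870c}.
In 429fed4's history but not dc2870c's: {429fed4, 565e28e, 7b01ec8, a521feb, c25cd4a, fea616a} — 6 commits.

6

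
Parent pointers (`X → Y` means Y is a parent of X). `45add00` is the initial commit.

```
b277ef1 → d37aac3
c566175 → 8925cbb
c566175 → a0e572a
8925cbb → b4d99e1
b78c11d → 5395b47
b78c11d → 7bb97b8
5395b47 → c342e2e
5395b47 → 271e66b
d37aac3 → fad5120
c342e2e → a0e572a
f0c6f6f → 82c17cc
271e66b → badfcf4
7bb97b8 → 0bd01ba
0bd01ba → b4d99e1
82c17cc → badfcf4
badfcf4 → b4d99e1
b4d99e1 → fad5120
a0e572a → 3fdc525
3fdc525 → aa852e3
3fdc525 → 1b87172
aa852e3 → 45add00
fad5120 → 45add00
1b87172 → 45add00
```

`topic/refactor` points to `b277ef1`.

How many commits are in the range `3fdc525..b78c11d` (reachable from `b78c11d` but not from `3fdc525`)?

Reachable from b78c11d: {0bd01ba, 1b87172, 271e66b, 3fdc525, 45add00, 5395b47, 7bb97b8, a0e572a, aa852e3, b4d99e1, b78c11d, badfcf4, c342e2e, fad5120}.
Reachable from 3fdc525: {1b87172, 3fdc525, 45add00, aa852e3}.
In b78c11d's history but not 3fdc525's: {0bd01ba, 271e66b, 5395b47, 7bb97b8, a0e572a, b4d99e1, b78c11d, badfcf4, c342e2e, fad5120} — 10 commits.

10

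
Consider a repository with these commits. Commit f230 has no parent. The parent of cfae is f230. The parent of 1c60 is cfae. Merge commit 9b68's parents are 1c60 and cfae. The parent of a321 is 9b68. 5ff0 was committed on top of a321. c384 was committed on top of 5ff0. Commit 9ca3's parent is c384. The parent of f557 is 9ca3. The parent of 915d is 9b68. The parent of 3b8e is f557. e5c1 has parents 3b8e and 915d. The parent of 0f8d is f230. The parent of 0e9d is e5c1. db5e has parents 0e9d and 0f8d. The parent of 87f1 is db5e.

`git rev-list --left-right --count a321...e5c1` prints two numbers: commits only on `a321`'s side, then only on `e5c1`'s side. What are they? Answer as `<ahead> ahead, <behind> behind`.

Reachable from a321: {1c60, 9b68, a321, cfae, f230}.
Reachable from e5c1: {1c60, 3b8e, 5ff0, 915d, 9b68, 9ca3, a321, c384, cfae, e5c1, f230, f557}.
Only in a321's history (ahead): {} — 0.
Only in e5c1's history (behind): {3b8e, 5ff0, 915d, 9ca3, c384, e5c1, f557} — 7.

0 ahead, 7 behind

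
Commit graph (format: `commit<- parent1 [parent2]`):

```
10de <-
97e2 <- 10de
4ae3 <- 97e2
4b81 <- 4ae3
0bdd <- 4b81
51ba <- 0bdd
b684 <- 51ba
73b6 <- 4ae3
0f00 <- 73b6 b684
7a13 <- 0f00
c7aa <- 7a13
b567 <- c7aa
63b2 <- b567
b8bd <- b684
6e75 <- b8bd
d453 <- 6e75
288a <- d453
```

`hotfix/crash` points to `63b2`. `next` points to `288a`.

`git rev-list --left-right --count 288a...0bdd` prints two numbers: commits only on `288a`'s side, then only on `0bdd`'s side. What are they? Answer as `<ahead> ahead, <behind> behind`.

Reachable from 288a: {0bdd, 10de, 288a, 4ae3, 4b81, 51ba, 6e75, 97e2, b684, b8bd, d453}.
Reachable from 0bdd: {0bdd, 10de, 4ae3, 4b81, 97e2}.
Only in 288a's history (ahead): {288a, 51ba, 6e75, b684, b8bd, d453} — 6.
Only in 0bdd's history (behind): {} — 0.

6 ahead, 0 behind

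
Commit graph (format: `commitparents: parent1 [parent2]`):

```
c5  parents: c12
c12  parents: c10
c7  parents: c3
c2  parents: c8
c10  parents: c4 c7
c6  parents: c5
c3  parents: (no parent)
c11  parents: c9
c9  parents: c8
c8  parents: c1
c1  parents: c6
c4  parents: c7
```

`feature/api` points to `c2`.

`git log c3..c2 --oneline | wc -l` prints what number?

9

Reachable from c2: {c1, c10, c12, c2, c3, c4, c5, c6, c7, c8}.
Reachable from c3: {c3}.
In c2's history but not c3's: {c1, c10, c12, c2, c4, c5, c6, c7, c8} — 9 commits.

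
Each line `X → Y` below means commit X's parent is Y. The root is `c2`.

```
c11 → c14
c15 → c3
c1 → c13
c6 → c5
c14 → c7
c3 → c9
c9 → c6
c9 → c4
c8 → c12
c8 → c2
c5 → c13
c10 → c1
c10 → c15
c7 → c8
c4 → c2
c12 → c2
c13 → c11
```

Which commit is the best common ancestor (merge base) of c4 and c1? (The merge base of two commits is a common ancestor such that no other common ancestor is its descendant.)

Ancestors of c4: {c2, c4}.
Ancestors of c1: {c1, c11, c12, c13, c14, c2, c7, c8}.
Common ancestors: {c2}.
The only common ancestor is c2, so it is the merge base.

c2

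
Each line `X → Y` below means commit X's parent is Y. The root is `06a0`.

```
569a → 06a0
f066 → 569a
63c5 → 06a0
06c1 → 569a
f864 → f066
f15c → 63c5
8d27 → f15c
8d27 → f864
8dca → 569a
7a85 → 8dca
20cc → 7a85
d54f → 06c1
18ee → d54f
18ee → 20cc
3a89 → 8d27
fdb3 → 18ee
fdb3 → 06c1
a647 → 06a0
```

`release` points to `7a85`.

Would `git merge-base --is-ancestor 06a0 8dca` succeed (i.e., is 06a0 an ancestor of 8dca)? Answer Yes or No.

Ancestors of 8dca (commits reachable by following parents): {06a0, 569a, 8dca}.
06a0 is in that set, so it is an ancestor of 8dca.

Yes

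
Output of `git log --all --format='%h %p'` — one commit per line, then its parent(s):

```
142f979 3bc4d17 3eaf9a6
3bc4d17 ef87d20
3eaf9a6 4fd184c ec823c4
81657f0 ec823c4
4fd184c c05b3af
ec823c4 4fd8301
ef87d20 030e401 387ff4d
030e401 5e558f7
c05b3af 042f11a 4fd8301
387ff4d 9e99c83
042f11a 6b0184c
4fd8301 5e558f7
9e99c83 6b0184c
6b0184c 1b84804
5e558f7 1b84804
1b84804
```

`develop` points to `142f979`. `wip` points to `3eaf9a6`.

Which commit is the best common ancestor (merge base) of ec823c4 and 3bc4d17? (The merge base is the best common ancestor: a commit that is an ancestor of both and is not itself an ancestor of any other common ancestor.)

Ancestors of ec823c4: {1b84804, 4fd8301, 5e558f7, ec823c4}.
Ancestors of 3bc4d17: {030e401, 1b84804, 387ff4d, 3bc4d17, 5e558f7, 6b0184c, 9e99c83, ef87d20}.
Common ancestors: {1b84804, 5e558f7}.
Among these, 5e558f7 is not an ancestor of any other common ancestor — it is the merge base.

5e558f7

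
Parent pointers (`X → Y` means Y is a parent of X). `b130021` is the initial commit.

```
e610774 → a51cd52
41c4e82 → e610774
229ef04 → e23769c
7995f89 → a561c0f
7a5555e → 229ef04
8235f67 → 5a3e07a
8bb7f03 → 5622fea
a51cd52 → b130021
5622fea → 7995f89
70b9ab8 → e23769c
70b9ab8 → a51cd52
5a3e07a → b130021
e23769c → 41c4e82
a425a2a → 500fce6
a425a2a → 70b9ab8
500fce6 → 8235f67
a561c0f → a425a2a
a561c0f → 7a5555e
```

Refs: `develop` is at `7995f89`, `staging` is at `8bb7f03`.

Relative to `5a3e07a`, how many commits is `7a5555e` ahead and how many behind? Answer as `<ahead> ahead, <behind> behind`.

Reachable from 7a5555e: {229ef04, 41c4e82, 7a5555e, a51cd52, b130021, e23769c, e610774}.
Reachable from 5a3e07a: {5a3e07a, b130021}.
Only in 7a5555e's history (ahead): {229ef04, 41c4e82, 7a5555e, a51cd52, e23769c, e610774} — 6.
Only in 5a3e07a's history (behind): {5a3e07a} — 1.

6 ahead, 1 behind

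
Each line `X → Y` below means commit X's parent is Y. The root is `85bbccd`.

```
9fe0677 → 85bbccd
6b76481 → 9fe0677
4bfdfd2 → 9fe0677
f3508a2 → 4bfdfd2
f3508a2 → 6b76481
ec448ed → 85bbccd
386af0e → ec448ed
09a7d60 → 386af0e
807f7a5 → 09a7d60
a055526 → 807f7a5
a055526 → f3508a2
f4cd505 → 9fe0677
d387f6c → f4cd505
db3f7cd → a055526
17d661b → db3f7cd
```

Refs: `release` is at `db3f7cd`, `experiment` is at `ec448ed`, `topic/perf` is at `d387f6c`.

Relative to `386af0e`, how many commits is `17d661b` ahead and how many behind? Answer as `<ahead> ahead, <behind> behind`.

9 ahead, 0 behind

Reachable from 17d661b: {09a7d60, 17d661b, 386af0e, 4bfdfd2, 6b76481, 807f7a5, 85bbccd, 9fe0677, a055526, db3f7cd, ec448ed, f3508a2}.
Reachable from 386af0e: {386af0e, 85bbccd, ec448ed}.
Only in 17d661b's history (ahead): {09a7d60, 17d661b, 4bfdfd2, 6b76481, 807f7a5, 9fe0677, a055526, db3f7cd, f3508a2} — 9.
Only in 386af0e's history (behind): {} — 0.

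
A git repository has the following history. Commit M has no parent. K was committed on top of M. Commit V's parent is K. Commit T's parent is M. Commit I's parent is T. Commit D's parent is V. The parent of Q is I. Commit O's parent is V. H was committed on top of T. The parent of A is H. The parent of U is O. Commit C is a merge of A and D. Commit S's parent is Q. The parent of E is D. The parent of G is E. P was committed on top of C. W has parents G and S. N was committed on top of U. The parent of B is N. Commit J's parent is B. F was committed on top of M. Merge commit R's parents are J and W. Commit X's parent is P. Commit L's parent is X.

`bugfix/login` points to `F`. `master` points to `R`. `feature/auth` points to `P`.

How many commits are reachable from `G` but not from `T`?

Reachable from G: {D, E, G, K, M, V}.
Reachable from T: {M, T}.
In G's history but not T's: {D, E, G, K, V} — 5 commits.

5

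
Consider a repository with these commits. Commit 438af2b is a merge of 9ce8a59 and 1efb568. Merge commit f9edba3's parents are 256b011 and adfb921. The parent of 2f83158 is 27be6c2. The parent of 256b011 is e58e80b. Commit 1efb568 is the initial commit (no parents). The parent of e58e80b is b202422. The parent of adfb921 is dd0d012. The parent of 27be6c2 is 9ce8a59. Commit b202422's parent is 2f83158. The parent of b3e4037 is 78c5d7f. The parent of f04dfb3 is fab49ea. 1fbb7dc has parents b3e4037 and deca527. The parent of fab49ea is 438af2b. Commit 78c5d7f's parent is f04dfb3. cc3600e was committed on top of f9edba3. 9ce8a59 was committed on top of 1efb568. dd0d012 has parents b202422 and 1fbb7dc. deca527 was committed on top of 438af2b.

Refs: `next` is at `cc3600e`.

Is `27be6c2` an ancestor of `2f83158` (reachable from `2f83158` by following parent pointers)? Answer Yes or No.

Ancestors of 2f83158 (commits reachable by following parents): {1efb568, 27be6c2, 2f83158, 9ce8a59}.
27be6c2 is in that set, so it is an ancestor of 2f83158.

Yes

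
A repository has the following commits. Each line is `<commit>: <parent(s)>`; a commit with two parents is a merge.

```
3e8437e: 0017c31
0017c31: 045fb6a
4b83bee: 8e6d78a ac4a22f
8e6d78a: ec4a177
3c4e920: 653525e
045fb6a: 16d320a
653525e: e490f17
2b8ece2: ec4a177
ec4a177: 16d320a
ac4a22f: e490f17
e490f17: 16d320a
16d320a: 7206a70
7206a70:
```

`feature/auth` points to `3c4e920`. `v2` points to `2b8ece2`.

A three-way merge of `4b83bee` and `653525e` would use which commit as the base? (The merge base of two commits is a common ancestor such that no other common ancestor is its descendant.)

Ancestors of 4b83bee: {16d320a, 4b83bee, 7206a70, 8e6d78a, ac4a22f, e490f17, ec4a177}.
Ancestors of 653525e: {16d320a, 653525e, 7206a70, e490f17}.
Common ancestors: {16d320a, 7206a70, e490f17}.
Among these, e490f17 is not an ancestor of any other common ancestor — it is the merge base.

e490f17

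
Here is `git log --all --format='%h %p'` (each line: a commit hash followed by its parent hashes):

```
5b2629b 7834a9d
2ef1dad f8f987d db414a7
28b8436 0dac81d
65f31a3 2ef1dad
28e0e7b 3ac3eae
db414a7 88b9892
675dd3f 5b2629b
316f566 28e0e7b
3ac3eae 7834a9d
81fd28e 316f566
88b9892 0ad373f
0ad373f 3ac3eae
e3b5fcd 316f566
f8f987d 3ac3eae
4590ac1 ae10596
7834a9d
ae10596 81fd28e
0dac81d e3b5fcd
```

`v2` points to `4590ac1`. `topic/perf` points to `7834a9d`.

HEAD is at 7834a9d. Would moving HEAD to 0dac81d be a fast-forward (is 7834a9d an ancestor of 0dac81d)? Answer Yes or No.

A fast-forward from 7834a9d to 0dac81d is possible iff 7834a9d is an ancestor of 0dac81d.
Ancestors of 0dac81d: {0dac81d, 28e0e7b, 316f566, 3ac3eae, 7834a9d, e3b5fcd}.
7834a9d is among them, so fast-forward is possible.

Yes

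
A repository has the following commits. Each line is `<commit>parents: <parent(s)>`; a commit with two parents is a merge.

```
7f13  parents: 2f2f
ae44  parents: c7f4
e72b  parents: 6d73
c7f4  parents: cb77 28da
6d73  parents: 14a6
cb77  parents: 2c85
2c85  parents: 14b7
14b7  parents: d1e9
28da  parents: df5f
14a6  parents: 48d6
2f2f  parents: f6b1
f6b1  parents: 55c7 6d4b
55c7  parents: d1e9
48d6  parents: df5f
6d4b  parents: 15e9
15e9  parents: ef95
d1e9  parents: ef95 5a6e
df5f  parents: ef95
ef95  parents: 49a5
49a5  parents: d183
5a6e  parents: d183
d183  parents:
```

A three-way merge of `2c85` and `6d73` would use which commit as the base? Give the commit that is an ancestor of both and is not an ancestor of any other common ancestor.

Ancestors of 2c85: {14b7, 2c85, 49a5, 5a6e, d183, d1e9, ef95}.
Ancestors of 6d73: {14a6, 48d6, 49a5, 6d73, d183, df5f, ef95}.
Common ancestors: {49a5, d183, ef95}.
Among these, ef95 is not an ancestor of any other common ancestor — it is the merge base.

ef95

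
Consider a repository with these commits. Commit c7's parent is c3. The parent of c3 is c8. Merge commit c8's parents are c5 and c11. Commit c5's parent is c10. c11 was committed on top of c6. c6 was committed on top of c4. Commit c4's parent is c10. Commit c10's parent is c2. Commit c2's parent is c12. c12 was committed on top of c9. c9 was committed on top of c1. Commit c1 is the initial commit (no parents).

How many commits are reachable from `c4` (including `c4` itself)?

6

Walking parent pointers from c4: reachable set = {c1, c10, c12, c2, c4, c9}.
That is 6 commits.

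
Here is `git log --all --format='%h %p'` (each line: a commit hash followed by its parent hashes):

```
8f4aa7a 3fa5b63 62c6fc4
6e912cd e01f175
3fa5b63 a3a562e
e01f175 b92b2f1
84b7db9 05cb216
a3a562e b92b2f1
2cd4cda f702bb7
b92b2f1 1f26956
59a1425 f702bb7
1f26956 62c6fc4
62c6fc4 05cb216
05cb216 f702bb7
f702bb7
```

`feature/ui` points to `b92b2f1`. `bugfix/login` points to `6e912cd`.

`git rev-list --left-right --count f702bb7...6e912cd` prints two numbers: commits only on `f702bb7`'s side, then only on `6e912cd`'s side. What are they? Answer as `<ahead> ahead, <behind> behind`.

0 ahead, 6 behind

Reachable from f702bb7: {f702bb7}.
Reachable from 6e912cd: {05cb216, 1f26956, 62c6fc4, 6e912cd, b92b2f1, e01f175, f702bb7}.
Only in f702bb7's history (ahead): {} — 0.
Only in 6e912cd's history (behind): {05cb216, 1f26956, 62c6fc4, 6e912cd, b92b2f1, e01f175} — 6.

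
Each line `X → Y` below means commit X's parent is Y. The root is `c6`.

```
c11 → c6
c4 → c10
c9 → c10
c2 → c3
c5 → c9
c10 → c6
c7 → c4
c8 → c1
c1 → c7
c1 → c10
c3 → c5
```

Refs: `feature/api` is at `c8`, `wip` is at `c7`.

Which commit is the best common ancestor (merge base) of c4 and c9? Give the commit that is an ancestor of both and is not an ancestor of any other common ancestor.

Ancestors of c4: {c10, c4, c6}.
Ancestors of c9: {c10, c6, c9}.
Common ancestors: {c10, c6}.
Among these, c10 is not an ancestor of any other common ancestor — it is the merge base.

c10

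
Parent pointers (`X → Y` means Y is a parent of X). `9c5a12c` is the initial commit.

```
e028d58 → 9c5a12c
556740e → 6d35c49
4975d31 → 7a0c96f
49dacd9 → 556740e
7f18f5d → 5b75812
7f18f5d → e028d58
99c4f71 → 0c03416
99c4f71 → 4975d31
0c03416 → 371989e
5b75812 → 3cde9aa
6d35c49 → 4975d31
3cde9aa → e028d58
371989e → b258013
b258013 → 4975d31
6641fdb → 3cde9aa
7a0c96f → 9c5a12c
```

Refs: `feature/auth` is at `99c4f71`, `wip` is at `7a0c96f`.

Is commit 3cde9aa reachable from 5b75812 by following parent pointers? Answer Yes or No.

Ancestors of 5b75812 (commits reachable by following parents): {3cde9aa, 5b75812, 9c5a12c, e028d58}.
3cde9aa is in that set, so it is an ancestor of 5b75812.

Yes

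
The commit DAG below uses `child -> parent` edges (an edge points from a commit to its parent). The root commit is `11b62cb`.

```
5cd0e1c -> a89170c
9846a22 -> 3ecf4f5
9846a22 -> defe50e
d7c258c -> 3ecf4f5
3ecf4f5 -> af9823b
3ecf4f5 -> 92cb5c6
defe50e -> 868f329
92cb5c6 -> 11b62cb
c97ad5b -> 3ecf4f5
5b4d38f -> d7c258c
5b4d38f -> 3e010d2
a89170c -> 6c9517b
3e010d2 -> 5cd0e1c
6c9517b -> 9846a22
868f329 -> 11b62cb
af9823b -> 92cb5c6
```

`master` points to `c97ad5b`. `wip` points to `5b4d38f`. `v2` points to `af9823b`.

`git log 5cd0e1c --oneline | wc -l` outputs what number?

10

Walking parent pointers from 5cd0e1c: reachable set = {11b62cb, 3ecf4f5, 5cd0e1c, 6c9517b, 868f329, 92cb5c6, 9846a22, a89170c, af9823b, defe50e}.
That is 10 commits.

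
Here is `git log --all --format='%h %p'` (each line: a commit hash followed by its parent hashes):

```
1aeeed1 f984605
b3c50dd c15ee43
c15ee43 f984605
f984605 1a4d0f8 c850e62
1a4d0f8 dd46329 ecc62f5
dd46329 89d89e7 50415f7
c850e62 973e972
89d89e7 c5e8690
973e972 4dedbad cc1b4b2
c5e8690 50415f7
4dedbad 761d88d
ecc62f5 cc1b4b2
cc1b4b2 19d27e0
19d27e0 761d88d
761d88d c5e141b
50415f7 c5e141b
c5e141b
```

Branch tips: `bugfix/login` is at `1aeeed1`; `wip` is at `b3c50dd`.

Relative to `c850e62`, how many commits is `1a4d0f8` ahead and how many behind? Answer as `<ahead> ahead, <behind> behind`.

6 ahead, 3 behind

Reachable from 1a4d0f8: {19d27e0, 1a4d0f8, 50415f7, 761d88d, 89d89e7, c5e141b, c5e8690, cc1b4b2, dd46329, ecc62f5}.
Reachable from c850e62: {19d27e0, 4dedbad, 761d88d, 973e972, c5e141b, c850e62, cc1b4b2}.
Only in 1a4d0f8's history (ahead): {1a4d0f8, 50415f7, 89d89e7, c5e8690, dd46329, ecc62f5} — 6.
Only in c850e62's history (behind): {4dedbad, 973e972, c850e62} — 3.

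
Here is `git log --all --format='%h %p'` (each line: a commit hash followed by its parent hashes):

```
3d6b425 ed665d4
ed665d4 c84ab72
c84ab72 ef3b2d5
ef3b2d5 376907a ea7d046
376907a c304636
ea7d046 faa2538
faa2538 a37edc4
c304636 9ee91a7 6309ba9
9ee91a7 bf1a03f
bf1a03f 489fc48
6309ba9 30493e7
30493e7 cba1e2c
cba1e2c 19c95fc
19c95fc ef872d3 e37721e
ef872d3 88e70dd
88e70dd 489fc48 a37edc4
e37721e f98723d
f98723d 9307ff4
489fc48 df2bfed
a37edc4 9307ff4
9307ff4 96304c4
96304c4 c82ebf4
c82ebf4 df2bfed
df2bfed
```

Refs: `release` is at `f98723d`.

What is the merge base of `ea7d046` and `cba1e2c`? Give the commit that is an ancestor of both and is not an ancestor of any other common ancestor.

a37edc4

Ancestors of ea7d046: {9307ff4, 96304c4, a37edc4, c82ebf4, df2bfed, ea7d046, faa2538}.
Ancestors of cba1e2c: {19c95fc, 489fc48, 88e70dd, 9307ff4, 96304c4, a37edc4, c82ebf4, cba1e2c, df2bfed, e37721e, ef872d3, f98723d}.
Common ancestors: {9307ff4, 96304c4, a37edc4, c82ebf4, df2bfed}.
Among these, a37edc4 is not an ancestor of any other common ancestor — it is the merge base.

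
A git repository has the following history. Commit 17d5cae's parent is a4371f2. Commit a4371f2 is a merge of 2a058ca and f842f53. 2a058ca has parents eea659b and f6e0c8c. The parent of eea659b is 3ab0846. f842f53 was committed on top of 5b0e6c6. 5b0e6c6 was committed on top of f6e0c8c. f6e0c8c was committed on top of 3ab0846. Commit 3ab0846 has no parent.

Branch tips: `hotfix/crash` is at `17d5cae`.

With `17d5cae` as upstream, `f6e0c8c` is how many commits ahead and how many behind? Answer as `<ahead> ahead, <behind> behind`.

0 ahead, 6 behind

Reachable from f6e0c8c: {3ab0846, f6e0c8c}.
Reachable from 17d5cae: {17d5cae, 2a058ca, 3ab0846, 5b0e6c6, a4371f2, eea659b, f6e0c8c, f842f53}.
Only in f6e0c8c's history (ahead): {} — 0.
Only in 17d5cae's history (behind): {17d5cae, 2a058ca, 5b0e6c6, a4371f2, eea659b, f842f53} — 6.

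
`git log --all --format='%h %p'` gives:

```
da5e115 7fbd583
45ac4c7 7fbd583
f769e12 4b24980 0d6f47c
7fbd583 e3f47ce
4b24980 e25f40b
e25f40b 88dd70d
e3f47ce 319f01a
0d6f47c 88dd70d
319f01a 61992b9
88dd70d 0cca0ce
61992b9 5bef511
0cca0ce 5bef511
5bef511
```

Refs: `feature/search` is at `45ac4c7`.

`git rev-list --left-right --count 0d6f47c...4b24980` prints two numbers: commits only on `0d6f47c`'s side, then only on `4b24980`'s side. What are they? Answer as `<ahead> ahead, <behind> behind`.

1 ahead, 2 behind

Reachable from 0d6f47c: {0cca0ce, 0d6f47c, 5bef511, 88dd70d}.
Reachable from 4b24980: {0cca0ce, 4b24980, 5bef511, 88dd70d, e25f40b}.
Only in 0d6f47c's history (ahead): {0d6f47c} — 1.
Only in 4b24980's history (behind): {4b24980, e25f40b} — 2.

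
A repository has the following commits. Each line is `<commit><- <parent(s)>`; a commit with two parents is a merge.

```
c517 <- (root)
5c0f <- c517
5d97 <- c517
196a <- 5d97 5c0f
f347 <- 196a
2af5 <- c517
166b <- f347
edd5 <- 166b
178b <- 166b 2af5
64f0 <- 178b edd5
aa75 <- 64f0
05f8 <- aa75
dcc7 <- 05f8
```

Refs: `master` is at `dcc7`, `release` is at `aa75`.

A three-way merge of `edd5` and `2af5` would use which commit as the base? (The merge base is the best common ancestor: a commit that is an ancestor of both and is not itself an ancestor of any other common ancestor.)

c517

Ancestors of edd5: {166b, 196a, 5c0f, 5d97, c517, edd5, f347}.
Ancestors of 2af5: {2af5, c517}.
Common ancestors: {c517}.
The only common ancestor is c517, so it is the merge base.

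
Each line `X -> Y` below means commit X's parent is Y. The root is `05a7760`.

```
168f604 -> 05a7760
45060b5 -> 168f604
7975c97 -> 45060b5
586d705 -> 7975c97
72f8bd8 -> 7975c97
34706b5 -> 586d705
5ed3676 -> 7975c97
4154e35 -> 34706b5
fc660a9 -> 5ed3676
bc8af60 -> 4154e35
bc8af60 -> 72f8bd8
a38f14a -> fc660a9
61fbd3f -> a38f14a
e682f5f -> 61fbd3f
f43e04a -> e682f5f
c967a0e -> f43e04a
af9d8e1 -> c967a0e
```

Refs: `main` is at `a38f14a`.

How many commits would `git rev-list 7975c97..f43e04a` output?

6

Reachable from f43e04a: {05a7760, 168f604, 45060b5, 5ed3676, 61fbd3f, 7975c97, a38f14a, e682f5f, f43e04a, fc660a9}.
Reachable from 7975c97: {05a7760, 168f604, 45060b5, 7975c97}.
In f43e04a's history but not 7975c97's: {5ed3676, 61fbd3f, a38f14a, e682f5f, f43e04a, fc660a9} — 6 commits.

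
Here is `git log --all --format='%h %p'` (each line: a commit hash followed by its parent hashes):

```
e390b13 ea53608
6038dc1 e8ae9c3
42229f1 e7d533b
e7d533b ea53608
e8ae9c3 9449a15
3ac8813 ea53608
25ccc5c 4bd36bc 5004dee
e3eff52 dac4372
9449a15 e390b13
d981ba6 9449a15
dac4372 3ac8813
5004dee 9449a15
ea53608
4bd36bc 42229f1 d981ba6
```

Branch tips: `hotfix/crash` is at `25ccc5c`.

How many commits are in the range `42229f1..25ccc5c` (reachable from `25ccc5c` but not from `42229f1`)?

6

Reachable from 25ccc5c: {25ccc5c, 42229f1, 4bd36bc, 5004dee, 9449a15, d981ba6, e390b13, e7d533b, ea53608}.
Reachable from 42229f1: {42229f1, e7d533b, ea53608}.
In 25ccc5c's history but not 42229f1's: {25ccc5c, 4bd36bc, 5004dee, 9449a15, d981ba6, e390b13} — 6 commits.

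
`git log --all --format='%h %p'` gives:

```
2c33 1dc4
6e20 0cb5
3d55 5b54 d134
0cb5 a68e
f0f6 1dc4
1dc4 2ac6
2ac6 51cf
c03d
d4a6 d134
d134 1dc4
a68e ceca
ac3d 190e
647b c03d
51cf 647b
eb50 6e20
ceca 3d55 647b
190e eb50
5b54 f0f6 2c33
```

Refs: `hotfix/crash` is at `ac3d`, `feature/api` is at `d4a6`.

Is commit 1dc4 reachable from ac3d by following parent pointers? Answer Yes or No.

Yes

Ancestors of ac3d (commits reachable by following parents): {0cb5, 190e, 1dc4, 2ac6, 2c33, 3d55, 51cf, 5b54, 647b, 6e20, a68e, ac3d, c03d, ceca, d134, eb50, f0f6}.
1dc4 is in that set, so it is an ancestor of ac3d.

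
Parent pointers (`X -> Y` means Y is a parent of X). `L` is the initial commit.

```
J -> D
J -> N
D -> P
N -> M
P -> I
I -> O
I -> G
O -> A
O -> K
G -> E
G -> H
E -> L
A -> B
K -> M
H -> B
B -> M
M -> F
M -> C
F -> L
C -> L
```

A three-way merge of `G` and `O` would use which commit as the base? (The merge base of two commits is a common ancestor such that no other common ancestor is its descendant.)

B

Ancestors of G: {B, C, E, F, G, H, L, M}.
Ancestors of O: {A, B, C, F, K, L, M, O}.
Common ancestors: {B, C, F, L, M}.
Among these, B is not an ancestor of any other common ancestor — it is the merge base.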